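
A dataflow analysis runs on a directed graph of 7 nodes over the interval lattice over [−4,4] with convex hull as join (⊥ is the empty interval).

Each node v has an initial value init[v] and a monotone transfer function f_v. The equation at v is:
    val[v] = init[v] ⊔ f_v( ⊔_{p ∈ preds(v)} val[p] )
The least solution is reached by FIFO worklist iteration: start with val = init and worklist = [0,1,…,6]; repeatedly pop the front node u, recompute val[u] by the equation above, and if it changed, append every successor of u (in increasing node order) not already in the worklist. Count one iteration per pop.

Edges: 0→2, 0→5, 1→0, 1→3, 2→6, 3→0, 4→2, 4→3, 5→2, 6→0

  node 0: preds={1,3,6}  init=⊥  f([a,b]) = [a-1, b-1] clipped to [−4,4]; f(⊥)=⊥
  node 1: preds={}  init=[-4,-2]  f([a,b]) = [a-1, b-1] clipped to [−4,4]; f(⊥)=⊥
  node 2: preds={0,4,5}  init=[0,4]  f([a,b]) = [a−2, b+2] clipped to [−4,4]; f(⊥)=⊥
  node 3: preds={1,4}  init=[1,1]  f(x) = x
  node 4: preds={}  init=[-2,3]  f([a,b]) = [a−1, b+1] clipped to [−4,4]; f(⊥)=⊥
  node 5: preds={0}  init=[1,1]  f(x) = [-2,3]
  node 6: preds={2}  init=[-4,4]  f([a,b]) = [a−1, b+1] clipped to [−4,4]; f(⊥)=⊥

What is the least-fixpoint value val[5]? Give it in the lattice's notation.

[-2,3]

Worklist (9 pops):
  #1 pop 0: in=[-4,4] → [-4,3] (was ⊥); enqueue []
  #2 pop 1: in=⊥ → [-4,-2] (no change)
  #3 pop 2: in=[-4,3] → [-4,4] (was [0,4]); enqueue []
  #4 pop 3: in=[-4,3] → [-4,3] (was [1,1]); enqueue [0]
  #5 pop 4: in=⊥ → [-2,3] (no change)
  #6 pop 5: in=[-4,3] → [-2,3] (was [1,1]); enqueue [2]
  #7 pop 6: in=[-4,4] → [-4,4] (no change)
  #8 pop 0: in=[-4,4] → [-4,3] (no change)
  #9 pop 2: in=[-4,3] → [-4,4] (no change)

Fixpoint:
  val[0] = [-4,3]
  val[1] = [-4,-2]
  val[2] = [-4,4]
  val[3] = [-4,3]
  val[4] = [-2,3]
  val[5] = [-2,3]
  val[6] = [-4,4]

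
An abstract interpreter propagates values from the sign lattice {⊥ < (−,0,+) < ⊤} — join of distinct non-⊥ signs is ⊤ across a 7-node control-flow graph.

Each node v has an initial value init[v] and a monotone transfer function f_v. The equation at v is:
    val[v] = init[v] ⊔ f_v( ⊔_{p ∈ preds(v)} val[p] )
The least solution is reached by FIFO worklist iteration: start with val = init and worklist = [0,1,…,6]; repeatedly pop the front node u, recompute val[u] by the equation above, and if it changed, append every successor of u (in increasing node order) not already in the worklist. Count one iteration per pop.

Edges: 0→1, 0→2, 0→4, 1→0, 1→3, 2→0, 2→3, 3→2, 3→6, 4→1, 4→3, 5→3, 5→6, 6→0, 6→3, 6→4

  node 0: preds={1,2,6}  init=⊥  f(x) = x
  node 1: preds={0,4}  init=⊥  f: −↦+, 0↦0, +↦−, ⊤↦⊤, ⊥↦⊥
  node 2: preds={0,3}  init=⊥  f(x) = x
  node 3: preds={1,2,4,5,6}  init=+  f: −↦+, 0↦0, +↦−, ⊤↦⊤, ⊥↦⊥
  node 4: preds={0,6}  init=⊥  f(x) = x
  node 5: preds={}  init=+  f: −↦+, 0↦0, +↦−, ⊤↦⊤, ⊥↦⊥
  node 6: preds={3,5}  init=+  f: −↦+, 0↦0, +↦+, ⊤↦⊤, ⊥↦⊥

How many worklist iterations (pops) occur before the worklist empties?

Iteration log — 15 steps:
  step 1. node 0  ⊔preds=+  new=+  old=⊥  +wl: 
  step 2. node 1  ⊔preds=+  new=−  old=⊥  +wl: 0
  step 3. node 2  ⊔preds=+  new=+  old=⊥  +wl: 
  step 4. node 3  ⊔preds=⊤  new=⊤  old=+  +wl: 2
  step 5. node 4  ⊔preds=+  new=+  old=⊥  +wl: 1,3
  step 6. node 5  ⊔preds=⊥  new=+  stable
  step 7. node 6  ⊔preds=⊤  new=⊤  old=+  +wl: 4
  step 8. node 0  ⊔preds=⊤  new=⊤  old=+  +wl: 
  step 9. node 2  ⊔preds=⊤  new=⊤  old=+  +wl: 0
  step 10. node 1  ⊔preds=⊤  new=⊤  old=−  +wl: 
  step 11. node 3  ⊔preds=⊤  new=⊤  stable
  step 12. node 4  ⊔preds=⊤  new=⊤  old=+  +wl: 1,3
  step 13. node 0  ⊔preds=⊤  new=⊤  stable
  step 14. node 1  ⊔preds=⊤  new=⊤  stable
  step 15. node 3  ⊔preds=⊤  new=⊤  stable

Least fixpoint reached:
  node 0: ⊤
  node 1: ⊤
  node 2: ⊤
  node 3: ⊤
  node 4: ⊤
  node 5: +
  node 6: ⊤

15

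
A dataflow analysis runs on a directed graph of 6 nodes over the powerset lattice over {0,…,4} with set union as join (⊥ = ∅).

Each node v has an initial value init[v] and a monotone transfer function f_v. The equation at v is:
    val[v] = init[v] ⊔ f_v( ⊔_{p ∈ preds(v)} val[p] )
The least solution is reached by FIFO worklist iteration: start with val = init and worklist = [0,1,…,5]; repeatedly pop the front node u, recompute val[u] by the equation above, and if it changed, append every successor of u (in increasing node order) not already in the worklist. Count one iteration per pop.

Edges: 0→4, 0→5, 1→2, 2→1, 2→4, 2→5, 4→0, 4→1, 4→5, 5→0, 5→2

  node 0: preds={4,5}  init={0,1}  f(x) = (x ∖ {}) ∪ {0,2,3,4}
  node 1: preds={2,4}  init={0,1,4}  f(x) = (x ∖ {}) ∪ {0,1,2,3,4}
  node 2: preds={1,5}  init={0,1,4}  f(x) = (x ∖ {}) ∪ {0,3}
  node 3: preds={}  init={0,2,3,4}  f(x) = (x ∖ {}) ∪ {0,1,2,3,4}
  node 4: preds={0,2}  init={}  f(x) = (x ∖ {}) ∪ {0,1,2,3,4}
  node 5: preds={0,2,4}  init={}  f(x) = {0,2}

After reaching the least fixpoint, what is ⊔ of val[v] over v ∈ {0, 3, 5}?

Worklist (9 pops):
  #1 pop 0: in={} → {0,1,2,3,4} (was {0,1}); enqueue []
  #2 pop 1: in={0,1,4} → {0,1,2,3,4} (was {0,1,4}); enqueue []
  #3 pop 2: in={0,1,2,3,4} → {0,1,2,3,4} (was {0,1,4}); enqueue [1]
  #4 pop 3: in={} → {0,1,2,3,4} (was {0,2,3,4}); enqueue []
  #5 pop 4: in={0,1,2,3,4} → {0,1,2,3,4} (was {}); enqueue [0]
  #6 pop 5: in={0,1,2,3,4} → {0,2} (was {}); enqueue [2]
  #7 pop 1: in={0,1,2,3,4} → {0,1,2,3,4} (no change)
  #8 pop 0: in={0,1,2,3,4} → {0,1,2,3,4} (no change)
  #9 pop 2: in={0,1,2,3,4} → {0,1,2,3,4} (no change)

Fixpoint:
  val[0] = {0,1,2,3,4}
  val[1] = {0,1,2,3,4}
  val[2] = {0,1,2,3,4}
  val[3] = {0,1,2,3,4}
  val[4] = {0,1,2,3,4}
  val[5] = {0,2}

{0,1,2,3,4}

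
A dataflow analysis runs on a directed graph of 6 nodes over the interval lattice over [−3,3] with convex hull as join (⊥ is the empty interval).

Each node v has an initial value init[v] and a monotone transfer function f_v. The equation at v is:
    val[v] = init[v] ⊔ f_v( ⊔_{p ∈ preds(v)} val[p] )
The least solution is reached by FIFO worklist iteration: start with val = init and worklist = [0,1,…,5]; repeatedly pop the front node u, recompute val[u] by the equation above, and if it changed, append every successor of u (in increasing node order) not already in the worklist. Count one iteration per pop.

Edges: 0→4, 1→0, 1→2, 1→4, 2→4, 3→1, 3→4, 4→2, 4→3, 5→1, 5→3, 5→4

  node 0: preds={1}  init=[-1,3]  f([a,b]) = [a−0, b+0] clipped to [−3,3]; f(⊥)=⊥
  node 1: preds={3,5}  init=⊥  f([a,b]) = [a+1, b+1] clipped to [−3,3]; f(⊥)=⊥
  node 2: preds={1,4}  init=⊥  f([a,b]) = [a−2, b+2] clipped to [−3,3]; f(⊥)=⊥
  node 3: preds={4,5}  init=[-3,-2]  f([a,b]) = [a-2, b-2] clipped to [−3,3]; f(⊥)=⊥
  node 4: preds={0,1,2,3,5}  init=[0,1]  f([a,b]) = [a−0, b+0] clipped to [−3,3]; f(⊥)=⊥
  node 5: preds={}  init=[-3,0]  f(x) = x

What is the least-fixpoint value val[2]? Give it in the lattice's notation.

Trace (15 dequeues):
  [1] u=0 | in ⊥ | out [-1,3] | ==
  [2] u=1 | in [-3,0] | out [-2,1] | prev ⊥ | push {0}
  [3] u=2 | in [-2,1] | out [-3,3] | prev ⊥ | push {}
  [4] u=3 | in [-3,1] | out [-3,-1] | prev [-3,-2] | push {1}
  [5] u=4 | in [-3,3] | out [-3,3] | prev [0,1] | push {2,3}
  [6] u=5 | in ⊥ | out [-3,0] | ==
  [7] u=0 | in [-2,1] | out [-2,3] | prev [-1,3] | push {4}
  [8] u=1 | in [-3,0] | out [-2,1] | ==
  [9] u=2 | in [-3,3] | out [-3,3] | ==
  [10] u=3 | in [-3,3] | out [-3,1] | prev [-3,-1] | push {1}
  [11] u=4 | in [-3,3] | out [-3,3] | ==
  [12] u=1 | in [-3,1] | out [-2,2] | prev [-2,1] | push {0,2,4}
  [13] u=0 | in [-2,2] | out [-2,3] | ==
  [14] u=2 | in [-3,3] | out [-3,3] | ==
  [15] u=4 | in [-3,3] | out [-3,3] | ==

Converged values:
  [0] [-2,3]
  [1] [-2,2]
  [2] [-3,3]
  [3] [-3,1]
  [4] [-3,3]
  [5] [-3,0]

[-3,3]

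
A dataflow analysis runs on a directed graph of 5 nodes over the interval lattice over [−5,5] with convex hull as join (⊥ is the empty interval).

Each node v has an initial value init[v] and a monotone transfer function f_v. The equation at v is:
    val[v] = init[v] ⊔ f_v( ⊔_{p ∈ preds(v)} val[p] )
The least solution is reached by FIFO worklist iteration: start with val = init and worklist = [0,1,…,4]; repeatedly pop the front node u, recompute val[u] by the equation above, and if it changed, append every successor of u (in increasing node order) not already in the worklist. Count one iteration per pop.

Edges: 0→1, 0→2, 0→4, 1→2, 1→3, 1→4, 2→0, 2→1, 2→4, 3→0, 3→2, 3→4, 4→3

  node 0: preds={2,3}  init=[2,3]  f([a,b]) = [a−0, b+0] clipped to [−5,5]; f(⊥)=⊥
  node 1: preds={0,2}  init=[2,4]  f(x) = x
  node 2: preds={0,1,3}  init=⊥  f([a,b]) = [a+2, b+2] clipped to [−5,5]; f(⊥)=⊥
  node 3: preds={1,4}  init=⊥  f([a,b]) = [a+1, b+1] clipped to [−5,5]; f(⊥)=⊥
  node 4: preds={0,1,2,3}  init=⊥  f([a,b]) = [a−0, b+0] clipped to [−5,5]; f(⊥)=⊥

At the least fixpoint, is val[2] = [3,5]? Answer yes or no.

no

Trace (10 dequeues):
  [1] u=0 | in ⊥ | out [2,3] | ==
  [2] u=1 | in [2,3] | out [2,4] | ==
  [3] u=2 | in [2,4] | out [4,5] | prev ⊥ | push {0,1}
  [4] u=3 | in [2,4] | out [3,5] | prev ⊥ | push {2}
  [5] u=4 | in [2,5] | out [2,5] | prev ⊥ | push {3}
  [6] u=0 | in [3,5] | out [2,5] | prev [2,3] | push {4}
  [7] u=1 | in [2,5] | out [2,5] | prev [2,4] | push {}
  [8] u=2 | in [2,5] | out [4,5] | ==
  [9] u=3 | in [2,5] | out [3,5] | ==
  [10] u=4 | in [2,5] | out [2,5] | ==

Converged values:
  [0] [2,5]
  [1] [2,5]
  [2] [4,5]
  [3] [3,5]
  [4] [2,5]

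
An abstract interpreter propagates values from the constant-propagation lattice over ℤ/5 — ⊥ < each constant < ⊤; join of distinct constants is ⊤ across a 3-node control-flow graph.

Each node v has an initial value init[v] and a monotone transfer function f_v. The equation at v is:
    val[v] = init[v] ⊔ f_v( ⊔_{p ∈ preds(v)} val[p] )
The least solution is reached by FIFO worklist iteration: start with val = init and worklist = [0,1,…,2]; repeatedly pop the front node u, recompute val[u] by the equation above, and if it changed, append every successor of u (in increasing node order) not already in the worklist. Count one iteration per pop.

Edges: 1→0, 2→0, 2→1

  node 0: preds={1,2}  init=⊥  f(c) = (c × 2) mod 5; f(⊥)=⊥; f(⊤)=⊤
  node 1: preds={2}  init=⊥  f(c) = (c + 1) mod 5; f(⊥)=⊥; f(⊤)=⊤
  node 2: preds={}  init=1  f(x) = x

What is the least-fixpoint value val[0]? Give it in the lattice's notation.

Worklist (4 pops):
  #1 pop 0: in=1 → 2 (was ⊥); enqueue []
  #2 pop 1: in=1 → 2 (was ⊥); enqueue [0]
  #3 pop 2: in=⊥ → 1 (no change)
  #4 pop 0: in=⊤ → ⊤ (was 2); enqueue []

Fixpoint:
  val[0] = ⊤
  val[1] = 2
  val[2] = 1

⊤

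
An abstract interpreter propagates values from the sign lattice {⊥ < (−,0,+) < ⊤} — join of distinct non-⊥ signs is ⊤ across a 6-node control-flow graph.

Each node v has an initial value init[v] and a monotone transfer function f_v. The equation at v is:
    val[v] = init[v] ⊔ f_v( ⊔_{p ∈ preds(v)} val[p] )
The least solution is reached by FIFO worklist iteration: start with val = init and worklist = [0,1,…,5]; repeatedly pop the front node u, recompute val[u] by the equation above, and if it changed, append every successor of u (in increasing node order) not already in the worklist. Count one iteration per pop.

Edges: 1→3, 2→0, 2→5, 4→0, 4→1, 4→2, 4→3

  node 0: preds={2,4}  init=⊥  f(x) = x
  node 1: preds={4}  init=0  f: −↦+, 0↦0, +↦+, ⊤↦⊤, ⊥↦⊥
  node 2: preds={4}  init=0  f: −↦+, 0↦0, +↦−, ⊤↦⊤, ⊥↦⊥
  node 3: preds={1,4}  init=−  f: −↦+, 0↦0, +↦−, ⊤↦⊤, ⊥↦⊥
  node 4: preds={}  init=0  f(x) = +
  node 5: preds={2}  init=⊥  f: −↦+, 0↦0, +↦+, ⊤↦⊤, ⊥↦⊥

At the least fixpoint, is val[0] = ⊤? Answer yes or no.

yes

Trace (12 dequeues):
  [1] u=0 | in 0 | out 0 | prev ⊥ | push {}
  [2] u=1 | in 0 | out 0 | ==
  [3] u=2 | in 0 | out 0 | ==
  [4] u=3 | in 0 | out ⊤ | prev − | push {}
  [5] u=4 | in ⊥ | out ⊤ | prev 0 | push {0,1,2,3}
  [6] u=5 | in 0 | out 0 | prev ⊥ | push {}
  [7] u=0 | in ⊤ | out ⊤ | prev 0 | push {}
  [8] u=1 | in ⊤ | out ⊤ | prev 0 | push {}
  [9] u=2 | in ⊤ | out ⊤ | prev 0 | push {0,5}
  [10] u=3 | in ⊤ | out ⊤ | ==
  [11] u=0 | in ⊤ | out ⊤ | ==
  [12] u=5 | in ⊤ | out ⊤ | prev 0 | push {}

Converged values:
  [0] ⊤
  [1] ⊤
  [2] ⊤
  [3] ⊤
  [4] ⊤
  [5] ⊤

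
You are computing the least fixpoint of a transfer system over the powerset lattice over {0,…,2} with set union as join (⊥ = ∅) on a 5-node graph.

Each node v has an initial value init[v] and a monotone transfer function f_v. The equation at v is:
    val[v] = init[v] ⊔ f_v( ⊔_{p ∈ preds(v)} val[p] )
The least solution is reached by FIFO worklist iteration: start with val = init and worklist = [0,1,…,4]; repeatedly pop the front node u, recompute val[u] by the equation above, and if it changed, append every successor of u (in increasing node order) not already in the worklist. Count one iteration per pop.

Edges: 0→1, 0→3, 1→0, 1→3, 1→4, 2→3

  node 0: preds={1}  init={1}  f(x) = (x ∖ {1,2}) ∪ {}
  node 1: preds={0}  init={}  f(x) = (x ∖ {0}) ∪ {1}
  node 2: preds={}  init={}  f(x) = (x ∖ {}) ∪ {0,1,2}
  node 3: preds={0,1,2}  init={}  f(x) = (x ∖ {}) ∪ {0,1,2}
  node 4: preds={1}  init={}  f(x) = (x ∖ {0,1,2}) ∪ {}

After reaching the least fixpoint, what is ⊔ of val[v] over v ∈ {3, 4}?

{0,1,2}

Iteration log — 6 steps:
  step 1. node 0  ⊔preds={}  new={1}  stable
  step 2. node 1  ⊔preds={1}  new={1}  old={}  +wl: 0
  step 3. node 2  ⊔preds={}  new={0,1,2}  old={}  +wl: 
  step 4. node 3  ⊔preds={0,1,2}  new={0,1,2}  old={}  +wl: 
  step 5. node 4  ⊔preds={1}  new={}  stable
  step 6. node 0  ⊔preds={1}  new={1}  stable

Least fixpoint reached:
  node 0: {1}
  node 1: {1}
  node 2: {0,1,2}
  node 3: {0,1,2}
  node 4: {}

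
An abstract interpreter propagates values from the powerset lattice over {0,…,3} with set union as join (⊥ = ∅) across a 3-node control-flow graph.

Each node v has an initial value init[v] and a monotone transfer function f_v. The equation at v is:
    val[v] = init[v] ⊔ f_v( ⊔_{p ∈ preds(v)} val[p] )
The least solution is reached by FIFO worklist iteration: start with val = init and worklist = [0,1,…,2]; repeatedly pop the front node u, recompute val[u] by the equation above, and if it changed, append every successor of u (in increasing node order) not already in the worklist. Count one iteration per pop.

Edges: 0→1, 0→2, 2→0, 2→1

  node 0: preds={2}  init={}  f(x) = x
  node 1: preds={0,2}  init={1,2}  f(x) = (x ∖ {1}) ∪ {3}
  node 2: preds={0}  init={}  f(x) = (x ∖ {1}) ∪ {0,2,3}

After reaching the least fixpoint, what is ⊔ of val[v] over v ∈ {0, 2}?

{0,2,3}

Iteration log — 6 steps:
  step 1. node 0  ⊔preds={}  new={}  stable
  step 2. node 1  ⊔preds={}  new={1,2,3}  old={1,2}  +wl: 
  step 3. node 2  ⊔preds={}  new={0,2,3}  old={}  +wl: 0,1
  step 4. node 0  ⊔preds={0,2,3}  new={0,2,3}  old={}  +wl: 2
  step 5. node 1  ⊔preds={0,2,3}  new={0,1,2,3}  old={1,2,3}  +wl: 
  step 6. node 2  ⊔preds={0,2,3}  new={0,2,3}  stable

Least fixpoint reached:
  node 0: {0,2,3}
  node 1: {0,1,2,3}
  node 2: {0,2,3}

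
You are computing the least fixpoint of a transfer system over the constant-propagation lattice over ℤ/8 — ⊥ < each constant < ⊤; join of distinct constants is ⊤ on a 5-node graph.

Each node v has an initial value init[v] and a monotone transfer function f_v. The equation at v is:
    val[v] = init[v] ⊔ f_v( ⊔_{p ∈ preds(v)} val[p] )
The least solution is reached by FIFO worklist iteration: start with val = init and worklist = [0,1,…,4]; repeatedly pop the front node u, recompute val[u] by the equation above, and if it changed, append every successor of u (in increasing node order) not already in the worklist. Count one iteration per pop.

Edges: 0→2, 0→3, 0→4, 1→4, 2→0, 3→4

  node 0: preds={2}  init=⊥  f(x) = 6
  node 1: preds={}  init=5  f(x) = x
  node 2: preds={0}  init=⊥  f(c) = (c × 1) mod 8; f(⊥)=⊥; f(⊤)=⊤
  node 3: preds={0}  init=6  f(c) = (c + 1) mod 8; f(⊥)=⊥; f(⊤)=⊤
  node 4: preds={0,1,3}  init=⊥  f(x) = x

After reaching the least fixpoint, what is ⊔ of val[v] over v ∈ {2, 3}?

Trace (6 dequeues):
  [1] u=0 | in ⊥ | out 6 | prev ⊥ | push {}
  [2] u=1 | in ⊥ | out 5 | ==
  [3] u=2 | in 6 | out 6 | prev ⊥ | push {0}
  [4] u=3 | in 6 | out ⊤ | prev 6 | push {}
  [5] u=4 | in ⊤ | out ⊤ | prev ⊥ | push {}
  [6] u=0 | in 6 | out 6 | ==

Converged values:
  [0] 6
  [1] 5
  [2] 6
  [3] ⊤
  [4] ⊤

⊤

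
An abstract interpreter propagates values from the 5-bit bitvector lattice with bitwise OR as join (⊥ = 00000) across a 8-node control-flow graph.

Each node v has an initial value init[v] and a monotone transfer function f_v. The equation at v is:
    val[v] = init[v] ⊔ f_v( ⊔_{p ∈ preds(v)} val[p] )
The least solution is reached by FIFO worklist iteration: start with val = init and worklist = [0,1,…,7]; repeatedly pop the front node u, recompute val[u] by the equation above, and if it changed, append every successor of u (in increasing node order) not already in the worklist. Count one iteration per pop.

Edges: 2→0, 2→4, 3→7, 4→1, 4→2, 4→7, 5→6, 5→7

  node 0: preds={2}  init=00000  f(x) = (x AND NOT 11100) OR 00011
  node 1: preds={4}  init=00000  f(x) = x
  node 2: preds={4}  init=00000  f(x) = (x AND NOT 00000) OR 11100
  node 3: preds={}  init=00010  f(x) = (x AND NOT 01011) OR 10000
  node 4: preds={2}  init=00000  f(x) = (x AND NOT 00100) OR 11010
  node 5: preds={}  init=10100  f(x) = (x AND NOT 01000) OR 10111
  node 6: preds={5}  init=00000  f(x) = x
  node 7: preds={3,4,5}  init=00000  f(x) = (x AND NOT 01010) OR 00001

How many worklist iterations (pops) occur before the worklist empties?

Iteration log — 13 steps:
  step 1. node 0  ⊔preds=00000  new=00011  old=00000  +wl: 
  step 2. node 1  ⊔preds=00000  new=00000  stable
  step 3. node 2  ⊔preds=00000  new=11100  old=00000  +wl: 0
  step 4. node 3  ⊔preds=00000  new=10010  old=00010  +wl: 
  step 5. node 4  ⊔preds=11100  new=11010  old=00000  +wl: 1,2
  step 6. node 5  ⊔preds=00000  new=10111  old=10100  +wl: 
  step 7. node 6  ⊔preds=10111  new=10111  old=00000  +wl: 
  step 8. node 7  ⊔preds=11111  new=10101  old=00000  +wl: 
  step 9. node 0  ⊔preds=11100  new=00011  stable
  step 10. node 1  ⊔preds=11010  new=11010  old=00000  +wl: 
  step 11. node 2  ⊔preds=11010  new=11110  old=11100  +wl: 0,4
  step 12. node 0  ⊔preds=11110  new=00011  stable
  step 13. node 4  ⊔preds=11110  new=11010  stable

Least fixpoint reached:
  node 0: 00011
  node 1: 11010
  node 2: 11110
  node 3: 10010
  node 4: 11010
  node 5: 10111
  node 6: 10111
  node 7: 10101

13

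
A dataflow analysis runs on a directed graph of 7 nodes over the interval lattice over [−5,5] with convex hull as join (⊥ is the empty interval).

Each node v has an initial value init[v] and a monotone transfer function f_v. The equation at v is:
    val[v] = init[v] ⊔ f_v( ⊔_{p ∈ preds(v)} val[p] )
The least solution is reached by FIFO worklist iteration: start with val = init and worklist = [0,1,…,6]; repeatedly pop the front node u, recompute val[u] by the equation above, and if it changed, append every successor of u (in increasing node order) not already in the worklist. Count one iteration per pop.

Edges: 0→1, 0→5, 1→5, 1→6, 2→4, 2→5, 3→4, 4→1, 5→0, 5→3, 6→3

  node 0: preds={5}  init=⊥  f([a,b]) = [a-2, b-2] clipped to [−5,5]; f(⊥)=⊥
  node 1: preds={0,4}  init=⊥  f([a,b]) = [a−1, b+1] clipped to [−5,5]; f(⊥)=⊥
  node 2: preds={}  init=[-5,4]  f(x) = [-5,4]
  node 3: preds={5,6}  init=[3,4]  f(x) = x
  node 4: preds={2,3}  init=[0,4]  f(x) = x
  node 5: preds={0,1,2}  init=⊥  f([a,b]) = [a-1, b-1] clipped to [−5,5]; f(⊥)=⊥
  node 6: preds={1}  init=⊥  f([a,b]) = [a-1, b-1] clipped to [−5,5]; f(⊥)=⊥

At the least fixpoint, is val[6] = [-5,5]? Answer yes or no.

no

Iteration log — 15 steps:
  step 1. node 0  ⊔preds=⊥  new=⊥  stable
  step 2. node 1  ⊔preds=[0,4]  new=[-1,5]  old=⊥  +wl: 
  step 3. node 2  ⊔preds=⊥  new=[-5,4]  stable
  step 4. node 3  ⊔preds=⊥  new=[3,4]  stable
  step 5. node 4  ⊔preds=[-5,4]  new=[-5,4]  old=[0,4]  +wl: 1
  step 6. node 5  ⊔preds=[-5,5]  new=[-5,4]  old=⊥  +wl: 0,3
  step 7. node 6  ⊔preds=[-1,5]  new=[-2,4]  old=⊥  +wl: 
  step 8. node 1  ⊔preds=[-5,4]  new=[-5,5]  old=[-1,5]  +wl: 5,6
  step 9. node 0  ⊔preds=[-5,4]  new=[-5,2]  old=⊥  +wl: 1
  step 10. node 3  ⊔preds=[-5,4]  new=[-5,4]  old=[3,4]  +wl: 4
  step 11. node 5  ⊔preds=[-5,5]  new=[-5,4]  stable
  step 12. node 6  ⊔preds=[-5,5]  new=[-5,4]  old=[-2,4]  +wl: 3
  step 13. node 1  ⊔preds=[-5,4]  new=[-5,5]  stable
  step 14. node 4  ⊔preds=[-5,4]  new=[-5,4]  stable
  step 15. node 3  ⊔preds=[-5,4]  new=[-5,4]  stable

Least fixpoint reached:
  node 0: [-5,2]
  node 1: [-5,5]
  node 2: [-5,4]
  node 3: [-5,4]
  node 4: [-5,4]
  node 5: [-5,4]
  node 6: [-5,4]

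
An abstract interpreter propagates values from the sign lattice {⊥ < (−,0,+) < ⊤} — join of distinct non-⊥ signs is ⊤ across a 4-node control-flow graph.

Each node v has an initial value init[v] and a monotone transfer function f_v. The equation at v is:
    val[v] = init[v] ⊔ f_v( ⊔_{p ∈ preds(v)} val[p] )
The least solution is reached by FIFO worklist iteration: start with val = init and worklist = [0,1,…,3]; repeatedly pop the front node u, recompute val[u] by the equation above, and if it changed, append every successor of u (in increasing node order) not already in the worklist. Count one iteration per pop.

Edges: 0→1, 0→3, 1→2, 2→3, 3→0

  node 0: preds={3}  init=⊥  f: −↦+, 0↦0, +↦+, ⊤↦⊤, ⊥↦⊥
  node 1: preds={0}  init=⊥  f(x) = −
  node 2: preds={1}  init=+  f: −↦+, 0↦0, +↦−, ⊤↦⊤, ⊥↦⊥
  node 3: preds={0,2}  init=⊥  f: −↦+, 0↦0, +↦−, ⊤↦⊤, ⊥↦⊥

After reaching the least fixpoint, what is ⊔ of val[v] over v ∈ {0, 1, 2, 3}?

⊤

Worklist (7 pops):
  #1 pop 0: in=⊥ → ⊥ (no change)
  #2 pop 1: in=⊥ → − (was ⊥); enqueue []
  #3 pop 2: in=− → + (no change)
  #4 pop 3: in=+ → − (was ⊥); enqueue [0]
  #5 pop 0: in=− → + (was ⊥); enqueue [1,3]
  #6 pop 1: in=+ → − (no change)
  #7 pop 3: in=+ → − (no change)

Fixpoint:
  val[0] = +
  val[1] = −
  val[2] = +
  val[3] = −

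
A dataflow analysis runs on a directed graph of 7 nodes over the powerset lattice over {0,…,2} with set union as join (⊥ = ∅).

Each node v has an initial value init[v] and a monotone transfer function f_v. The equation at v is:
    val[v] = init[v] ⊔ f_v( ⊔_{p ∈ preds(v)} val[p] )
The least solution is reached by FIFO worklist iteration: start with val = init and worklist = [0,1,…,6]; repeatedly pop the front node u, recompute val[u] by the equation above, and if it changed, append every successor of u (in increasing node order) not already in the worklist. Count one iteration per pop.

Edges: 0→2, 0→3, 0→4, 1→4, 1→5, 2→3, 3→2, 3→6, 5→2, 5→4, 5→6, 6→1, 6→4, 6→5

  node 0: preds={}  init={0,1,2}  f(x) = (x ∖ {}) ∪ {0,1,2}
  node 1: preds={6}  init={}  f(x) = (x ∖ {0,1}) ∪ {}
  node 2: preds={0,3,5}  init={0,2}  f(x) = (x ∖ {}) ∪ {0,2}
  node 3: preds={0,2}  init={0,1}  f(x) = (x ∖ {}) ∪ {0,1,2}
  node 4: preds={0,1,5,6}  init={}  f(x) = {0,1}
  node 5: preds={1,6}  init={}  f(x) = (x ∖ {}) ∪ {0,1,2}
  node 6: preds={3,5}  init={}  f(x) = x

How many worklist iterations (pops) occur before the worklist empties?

Trace (12 dequeues):
  [1] u=0 | in {} | out {0,1,2} | ==
  [2] u=1 | in {} | out {} | ==
  [3] u=2 | in {0,1,2} | out {0,1,2} | prev {0,2} | push {}
  [4] u=3 | in {0,1,2} | out {0,1,2} | prev {0,1} | push {2}
  [5] u=4 | in {0,1,2} | out {0,1} | prev {} | push {}
  [6] u=5 | in {} | out {0,1,2} | prev {} | push {4}
  [7] u=6 | in {0,1,2} | out {0,1,2} | prev {} | push {1,5}
  [8] u=2 | in {0,1,2} | out {0,1,2} | ==
  [9] u=4 | in {0,1,2} | out {0,1} | ==
  [10] u=1 | in {0,1,2} | out {2} | prev {} | push {4}
  [11] u=5 | in {0,1,2} | out {0,1,2} | ==
  [12] u=4 | in {0,1,2} | out {0,1} | ==

Converged values:
  [0] {0,1,2}
  [1] {2}
  [2] {0,1,2}
  [3] {0,1,2}
  [4] {0,1}
  [5] {0,1,2}
  [6] {0,1,2}

12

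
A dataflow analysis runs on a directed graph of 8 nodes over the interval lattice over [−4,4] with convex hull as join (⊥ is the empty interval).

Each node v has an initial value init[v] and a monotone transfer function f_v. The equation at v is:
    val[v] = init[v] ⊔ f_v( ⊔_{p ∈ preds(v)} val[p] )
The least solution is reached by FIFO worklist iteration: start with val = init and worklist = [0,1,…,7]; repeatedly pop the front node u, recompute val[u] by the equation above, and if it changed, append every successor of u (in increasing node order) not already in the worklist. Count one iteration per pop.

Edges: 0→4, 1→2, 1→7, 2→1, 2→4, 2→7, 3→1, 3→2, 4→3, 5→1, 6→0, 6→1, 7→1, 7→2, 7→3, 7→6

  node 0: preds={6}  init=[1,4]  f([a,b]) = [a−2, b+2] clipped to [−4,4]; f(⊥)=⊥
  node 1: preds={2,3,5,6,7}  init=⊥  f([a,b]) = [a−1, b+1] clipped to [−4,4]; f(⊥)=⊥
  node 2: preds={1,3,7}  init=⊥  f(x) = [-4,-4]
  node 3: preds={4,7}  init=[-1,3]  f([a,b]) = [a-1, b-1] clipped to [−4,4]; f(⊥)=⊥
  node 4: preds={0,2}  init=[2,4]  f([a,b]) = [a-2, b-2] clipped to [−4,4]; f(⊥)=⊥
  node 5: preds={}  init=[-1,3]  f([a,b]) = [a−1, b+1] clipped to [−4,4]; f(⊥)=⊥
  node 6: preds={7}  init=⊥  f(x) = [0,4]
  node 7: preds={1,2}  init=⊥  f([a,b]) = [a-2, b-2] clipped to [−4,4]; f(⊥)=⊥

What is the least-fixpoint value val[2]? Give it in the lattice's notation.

[-4,-4]

Worklist (16 pops):
  #1 pop 0: in=⊥ → [1,4] (no change)
  #2 pop 1: in=[-1,3] → [-2,4] (was ⊥); enqueue []
  #3 pop 2: in=[-2,4] → [-4,-4] (was ⊥); enqueue [1]
  #4 pop 3: in=[2,4] → [-1,3] (no change)
  #5 pop 4: in=[-4,4] → [-4,4] (was [2,4]); enqueue [3]
  #6 pop 5: in=⊥ → [-1,3] (no change)
  #7 pop 6: in=⊥ → [0,4] (was ⊥); enqueue [0]
  #8 pop 7: in=[-4,4] → [-4,2] (was ⊥); enqueue [2,6]
  #9 pop 1: in=[-4,4] → [-4,4] (was [-2,4]); enqueue [7]
  #10 pop 3: in=[-4,4] → [-4,3] (was [-1,3]); enqueue [1]
  #11 pop 0: in=[0,4] → [-2,4] (was [1,4]); enqueue [4]
  #12 pop 2: in=[-4,4] → [-4,-4] (no change)
  #13 pop 6: in=[-4,2] → [0,4] (no change)
  #14 pop 7: in=[-4,4] → [-4,2] (no change)
  #15 pop 1: in=[-4,4] → [-4,4] (no change)
  #16 pop 4: in=[-4,4] → [-4,4] (no change)

Fixpoint:
  val[0] = [-2,4]
  val[1] = [-4,4]
  val[2] = [-4,-4]
  val[3] = [-4,3]
  val[4] = [-4,4]
  val[5] = [-1,3]
  val[6] = [0,4]
  val[7] = [-4,2]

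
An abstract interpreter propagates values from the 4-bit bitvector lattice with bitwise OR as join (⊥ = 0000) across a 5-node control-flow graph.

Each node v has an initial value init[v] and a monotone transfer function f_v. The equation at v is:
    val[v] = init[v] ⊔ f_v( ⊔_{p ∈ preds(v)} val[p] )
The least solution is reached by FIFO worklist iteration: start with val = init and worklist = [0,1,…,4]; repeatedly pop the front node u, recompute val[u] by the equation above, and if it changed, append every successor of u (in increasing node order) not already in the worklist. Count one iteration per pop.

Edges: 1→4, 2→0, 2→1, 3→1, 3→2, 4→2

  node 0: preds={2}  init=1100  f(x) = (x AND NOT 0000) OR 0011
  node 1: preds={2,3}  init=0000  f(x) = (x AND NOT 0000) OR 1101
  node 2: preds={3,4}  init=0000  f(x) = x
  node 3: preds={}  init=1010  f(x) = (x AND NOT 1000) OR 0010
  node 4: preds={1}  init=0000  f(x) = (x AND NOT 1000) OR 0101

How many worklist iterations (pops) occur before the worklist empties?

10

Worklist (10 pops):
  #1 pop 0: in=0000 → 1111 (was 1100); enqueue []
  #2 pop 1: in=1010 → 1111 (was 0000); enqueue []
  #3 pop 2: in=1010 → 1010 (was 0000); enqueue [0,1]
  #4 pop 3: in=0000 → 1010 (no change)
  #5 pop 4: in=1111 → 0111 (was 0000); enqueue [2]
  #6 pop 0: in=1010 → 1111 (no change)
  #7 pop 1: in=1010 → 1111 (no change)
  #8 pop 2: in=1111 → 1111 (was 1010); enqueue [0,1]
  #9 pop 0: in=1111 → 1111 (no change)
  #10 pop 1: in=1111 → 1111 (no change)

Fixpoint:
  val[0] = 1111
  val[1] = 1111
  val[2] = 1111
  val[3] = 1010
  val[4] = 0111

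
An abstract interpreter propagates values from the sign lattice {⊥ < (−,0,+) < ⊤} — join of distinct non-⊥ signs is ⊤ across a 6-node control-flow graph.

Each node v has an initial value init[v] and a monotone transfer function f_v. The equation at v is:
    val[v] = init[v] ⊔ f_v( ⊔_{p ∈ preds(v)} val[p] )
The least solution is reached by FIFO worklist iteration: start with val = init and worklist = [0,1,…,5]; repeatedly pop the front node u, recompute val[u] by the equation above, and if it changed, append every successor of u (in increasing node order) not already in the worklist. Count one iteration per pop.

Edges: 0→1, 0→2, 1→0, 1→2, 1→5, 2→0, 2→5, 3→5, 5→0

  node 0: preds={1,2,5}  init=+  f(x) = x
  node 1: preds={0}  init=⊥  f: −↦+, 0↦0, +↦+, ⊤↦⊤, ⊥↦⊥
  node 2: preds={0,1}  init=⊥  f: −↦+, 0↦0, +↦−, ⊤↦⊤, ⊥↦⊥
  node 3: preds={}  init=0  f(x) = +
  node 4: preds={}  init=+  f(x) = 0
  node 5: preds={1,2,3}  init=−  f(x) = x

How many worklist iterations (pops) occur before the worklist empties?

Worklist (7 pops):
  #1 pop 0: in=− → ⊤ (was +); enqueue []
  #2 pop 1: in=⊤ → ⊤ (was ⊥); enqueue [0]
  #3 pop 2: in=⊤ → ⊤ (was ⊥); enqueue []
  #4 pop 3: in=⊥ → ⊤ (was 0); enqueue []
  #5 pop 4: in=⊥ → ⊤ (was +); enqueue []
  #6 pop 5: in=⊤ → ⊤ (was −); enqueue []
  #7 pop 0: in=⊤ → ⊤ (no change)

Fixpoint:
  val[0] = ⊤
  val[1] = ⊤
  val[2] = ⊤
  val[3] = ⊤
  val[4] = ⊤
  val[5] = ⊤

7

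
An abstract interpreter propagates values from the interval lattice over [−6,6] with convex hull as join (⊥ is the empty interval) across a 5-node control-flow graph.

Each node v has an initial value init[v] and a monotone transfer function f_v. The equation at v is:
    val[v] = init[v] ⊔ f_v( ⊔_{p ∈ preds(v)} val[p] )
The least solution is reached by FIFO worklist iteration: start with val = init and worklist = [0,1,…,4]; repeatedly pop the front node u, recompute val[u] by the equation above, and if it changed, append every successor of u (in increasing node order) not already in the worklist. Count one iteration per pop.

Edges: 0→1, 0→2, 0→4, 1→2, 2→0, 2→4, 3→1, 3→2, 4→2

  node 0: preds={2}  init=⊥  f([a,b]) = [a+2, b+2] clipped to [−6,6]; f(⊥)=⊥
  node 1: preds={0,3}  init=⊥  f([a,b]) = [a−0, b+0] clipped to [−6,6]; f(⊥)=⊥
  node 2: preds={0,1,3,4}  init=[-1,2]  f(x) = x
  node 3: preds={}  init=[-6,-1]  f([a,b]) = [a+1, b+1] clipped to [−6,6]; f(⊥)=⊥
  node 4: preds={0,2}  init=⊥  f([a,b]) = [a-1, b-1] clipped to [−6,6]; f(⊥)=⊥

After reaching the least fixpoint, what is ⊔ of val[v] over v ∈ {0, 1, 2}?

Trace (11 dequeues):
  [1] u=0 | in [-1,2] | out [1,4] | prev ⊥ | push {}
  [2] u=1 | in [-6,4] | out [-6,4] | prev ⊥ | push {}
  [3] u=2 | in [-6,4] | out [-6,4] | prev [-1,2] | push {0}
  [4] u=3 | in ⊥ | out [-6,-1] | ==
  [5] u=4 | in [-6,4] | out [-6,3] | prev ⊥ | push {2}
  [6] u=0 | in [-6,4] | out [-4,6] | prev [1,4] | push {1,4}
  [7] u=2 | in [-6,6] | out [-6,6] | prev [-6,4] | push {0}
  [8] u=1 | in [-6,6] | out [-6,6] | prev [-6,4] | push {2}
  [9] u=4 | in [-6,6] | out [-6,5] | prev [-6,3] | push {}
  [10] u=0 | in [-6,6] | out [-4,6] | ==
  [11] u=2 | in [-6,6] | out [-6,6] | ==

Converged values:
  [0] [-4,6]
  [1] [-6,6]
  [2] [-6,6]
  [3] [-6,-1]
  [4] [-6,5]

[-6,6]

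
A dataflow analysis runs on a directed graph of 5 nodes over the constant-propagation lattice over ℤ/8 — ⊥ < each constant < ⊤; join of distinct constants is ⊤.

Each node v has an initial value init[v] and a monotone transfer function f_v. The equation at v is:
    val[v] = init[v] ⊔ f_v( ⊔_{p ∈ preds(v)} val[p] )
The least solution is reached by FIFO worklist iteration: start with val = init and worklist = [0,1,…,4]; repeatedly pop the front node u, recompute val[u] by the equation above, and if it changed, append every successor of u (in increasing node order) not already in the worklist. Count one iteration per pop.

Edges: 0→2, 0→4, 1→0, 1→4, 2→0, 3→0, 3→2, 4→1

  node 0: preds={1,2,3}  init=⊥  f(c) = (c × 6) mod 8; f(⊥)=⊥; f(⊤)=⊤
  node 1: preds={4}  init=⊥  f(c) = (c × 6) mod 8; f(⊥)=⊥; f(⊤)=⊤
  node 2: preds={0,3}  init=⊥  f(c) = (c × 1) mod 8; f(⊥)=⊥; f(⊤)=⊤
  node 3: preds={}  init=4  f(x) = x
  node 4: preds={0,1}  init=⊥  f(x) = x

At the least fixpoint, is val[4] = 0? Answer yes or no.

no

Worklist (13 pops):
  #1 pop 0: in=4 → 0 (was ⊥); enqueue []
  #2 pop 1: in=⊥ → ⊥ (no change)
  #3 pop 2: in=⊤ → ⊤ (was ⊥); enqueue [0]
  #4 pop 3: in=⊥ → 4 (no change)
  #5 pop 4: in=0 → 0 (was ⊥); enqueue [1]
  #6 pop 0: in=⊤ → ⊤ (was 0); enqueue [2,4]
  #7 pop 1: in=0 → 0 (was ⊥); enqueue [0]
  #8 pop 2: in=⊤ → ⊤ (no change)
  #9 pop 4: in=⊤ → ⊤ (was 0); enqueue [1]
  #10 pop 0: in=⊤ → ⊤ (no change)
  #11 pop 1: in=⊤ → ⊤ (was 0); enqueue [0,4]
  #12 pop 0: in=⊤ → ⊤ (no change)
  #13 pop 4: in=⊤ → ⊤ (no change)

Fixpoint:
  val[0] = ⊤
  val[1] = ⊤
  val[2] = ⊤
  val[3] = 4
  val[4] = ⊤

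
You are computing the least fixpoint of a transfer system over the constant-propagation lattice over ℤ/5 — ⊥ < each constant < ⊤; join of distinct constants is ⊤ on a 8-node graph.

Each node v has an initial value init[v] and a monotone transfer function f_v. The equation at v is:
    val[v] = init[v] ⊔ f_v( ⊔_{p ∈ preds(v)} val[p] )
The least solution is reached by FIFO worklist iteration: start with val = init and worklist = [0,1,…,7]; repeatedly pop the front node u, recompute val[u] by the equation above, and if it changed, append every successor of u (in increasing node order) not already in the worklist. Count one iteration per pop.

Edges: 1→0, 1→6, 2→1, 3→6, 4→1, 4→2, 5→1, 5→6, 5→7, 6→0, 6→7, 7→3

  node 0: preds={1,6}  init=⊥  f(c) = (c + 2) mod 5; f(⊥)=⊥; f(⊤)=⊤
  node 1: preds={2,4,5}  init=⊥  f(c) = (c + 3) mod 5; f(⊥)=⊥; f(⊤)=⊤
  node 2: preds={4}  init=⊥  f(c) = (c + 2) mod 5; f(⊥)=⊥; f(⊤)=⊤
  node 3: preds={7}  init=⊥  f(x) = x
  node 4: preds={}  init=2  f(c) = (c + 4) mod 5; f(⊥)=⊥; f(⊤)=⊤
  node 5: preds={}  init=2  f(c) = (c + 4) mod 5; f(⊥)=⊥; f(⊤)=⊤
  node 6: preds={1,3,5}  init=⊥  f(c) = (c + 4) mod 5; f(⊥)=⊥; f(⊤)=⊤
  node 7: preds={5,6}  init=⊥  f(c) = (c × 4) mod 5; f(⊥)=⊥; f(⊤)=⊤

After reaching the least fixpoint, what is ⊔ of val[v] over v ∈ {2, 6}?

⊤

Worklist (13 pops):
  #1 pop 0: in=⊥ → ⊥ (no change)
  #2 pop 1: in=2 → 0 (was ⊥); enqueue [0]
  #3 pop 2: in=2 → 4 (was ⊥); enqueue [1]
  #4 pop 3: in=⊥ → ⊥ (no change)
  #5 pop 4: in=⊥ → 2 (no change)
  #6 pop 5: in=⊥ → 2 (no change)
  #7 pop 6: in=⊤ → ⊤ (was ⊥); enqueue []
  #8 pop 7: in=⊤ → ⊤ (was ⊥); enqueue [3]
  #9 pop 0: in=⊤ → ⊤ (was ⊥); enqueue []
  #10 pop 1: in=⊤ → ⊤ (was 0); enqueue [0,6]
  #11 pop 3: in=⊤ → ⊤ (was ⊥); enqueue []
  #12 pop 0: in=⊤ → ⊤ (no change)
  #13 pop 6: in=⊤ → ⊤ (no change)

Fixpoint:
  val[0] = ⊤
  val[1] = ⊤
  val[2] = 4
  val[3] = ⊤
  val[4] = 2
  val[5] = 2
  val[6] = ⊤
  val[7] = ⊤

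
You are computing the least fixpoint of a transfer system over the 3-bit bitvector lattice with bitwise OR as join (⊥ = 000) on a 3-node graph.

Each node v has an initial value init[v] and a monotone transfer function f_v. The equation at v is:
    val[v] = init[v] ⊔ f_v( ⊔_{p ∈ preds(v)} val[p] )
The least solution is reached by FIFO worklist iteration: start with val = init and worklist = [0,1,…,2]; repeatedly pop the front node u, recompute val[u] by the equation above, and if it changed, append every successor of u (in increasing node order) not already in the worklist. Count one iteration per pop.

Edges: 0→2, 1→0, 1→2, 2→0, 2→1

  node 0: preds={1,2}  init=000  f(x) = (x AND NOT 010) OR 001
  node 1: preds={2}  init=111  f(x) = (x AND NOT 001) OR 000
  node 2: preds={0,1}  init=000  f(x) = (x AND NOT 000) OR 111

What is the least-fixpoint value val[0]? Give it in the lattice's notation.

101

Worklist (5 pops):
  #1 pop 0: in=111 → 101 (was 000); enqueue []
  #2 pop 1: in=000 → 111 (no change)
  #3 pop 2: in=111 → 111 (was 000); enqueue [0,1]
  #4 pop 0: in=111 → 101 (no change)
  #5 pop 1: in=111 → 111 (no change)

Fixpoint:
  val[0] = 101
  val[1] = 111
  val[2] = 111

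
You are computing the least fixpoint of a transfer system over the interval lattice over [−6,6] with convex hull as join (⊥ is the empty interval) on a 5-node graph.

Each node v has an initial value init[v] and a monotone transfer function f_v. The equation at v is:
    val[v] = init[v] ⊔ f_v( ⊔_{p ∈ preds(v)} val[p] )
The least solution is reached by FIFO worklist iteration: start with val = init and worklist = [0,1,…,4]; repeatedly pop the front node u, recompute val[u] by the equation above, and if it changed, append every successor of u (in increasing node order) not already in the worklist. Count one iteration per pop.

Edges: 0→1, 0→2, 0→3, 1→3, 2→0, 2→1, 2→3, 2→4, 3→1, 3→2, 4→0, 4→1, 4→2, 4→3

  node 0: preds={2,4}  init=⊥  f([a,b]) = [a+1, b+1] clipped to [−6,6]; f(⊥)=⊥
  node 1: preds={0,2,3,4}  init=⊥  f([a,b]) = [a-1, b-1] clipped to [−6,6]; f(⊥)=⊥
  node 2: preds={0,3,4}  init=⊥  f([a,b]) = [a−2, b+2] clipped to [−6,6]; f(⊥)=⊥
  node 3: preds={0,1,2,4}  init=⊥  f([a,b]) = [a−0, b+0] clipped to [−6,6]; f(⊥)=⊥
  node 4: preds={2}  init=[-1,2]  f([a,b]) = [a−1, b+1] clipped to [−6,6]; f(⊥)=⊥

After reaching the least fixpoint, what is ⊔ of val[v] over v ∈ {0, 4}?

Iteration log — 16 steps:
  step 1. node 0  ⊔preds=[-1,2]  new=[0,3]  old=⊥  +wl: 
  step 2. node 1  ⊔preds=[-1,3]  new=[-2,2]  old=⊥  +wl: 
  step 3. node 2  ⊔preds=[-1,3]  new=[-3,5]  old=⊥  +wl: 0,1
  step 4. node 3  ⊔preds=[-3,5]  new=[-3,5]  old=⊥  +wl: 2
  step 5. node 4  ⊔preds=[-3,5]  new=[-4,6]  old=[-1,2]  +wl: 3
  step 6. node 0  ⊔preds=[-4,6]  new=[-3,6]  old=[0,3]  +wl: 
  step 7. node 1  ⊔preds=[-4,6]  new=[-5,5]  old=[-2,2]  +wl: 
  step 8. node 2  ⊔preds=[-4,6]  new=[-6,6]  old=[-3,5]  +wl: 0,1,4
  step 9. node 3  ⊔preds=[-6,6]  new=[-6,6]  old=[-3,5]  +wl: 2
  step 10. node 0  ⊔preds=[-6,6]  new=[-5,6]  old=[-3,6]  +wl: 3
  step 11. node 1  ⊔preds=[-6,6]  new=[-6,5]  old=[-5,5]  +wl: 
  step 12. node 4  ⊔preds=[-6,6]  new=[-6,6]  old=[-4,6]  +wl: 0,1
  step 13. node 2  ⊔preds=[-6,6]  new=[-6,6]  stable
  step 14. node 3  ⊔preds=[-6,6]  new=[-6,6]  stable
  step 15. node 0  ⊔preds=[-6,6]  new=[-5,6]  stable
  step 16. node 1  ⊔preds=[-6,6]  new=[-6,5]  stable

Least fixpoint reached:
  node 0: [-5,6]
  node 1: [-6,5]
  node 2: [-6,6]
  node 3: [-6,6]
  node 4: [-6,6]

[-6,6]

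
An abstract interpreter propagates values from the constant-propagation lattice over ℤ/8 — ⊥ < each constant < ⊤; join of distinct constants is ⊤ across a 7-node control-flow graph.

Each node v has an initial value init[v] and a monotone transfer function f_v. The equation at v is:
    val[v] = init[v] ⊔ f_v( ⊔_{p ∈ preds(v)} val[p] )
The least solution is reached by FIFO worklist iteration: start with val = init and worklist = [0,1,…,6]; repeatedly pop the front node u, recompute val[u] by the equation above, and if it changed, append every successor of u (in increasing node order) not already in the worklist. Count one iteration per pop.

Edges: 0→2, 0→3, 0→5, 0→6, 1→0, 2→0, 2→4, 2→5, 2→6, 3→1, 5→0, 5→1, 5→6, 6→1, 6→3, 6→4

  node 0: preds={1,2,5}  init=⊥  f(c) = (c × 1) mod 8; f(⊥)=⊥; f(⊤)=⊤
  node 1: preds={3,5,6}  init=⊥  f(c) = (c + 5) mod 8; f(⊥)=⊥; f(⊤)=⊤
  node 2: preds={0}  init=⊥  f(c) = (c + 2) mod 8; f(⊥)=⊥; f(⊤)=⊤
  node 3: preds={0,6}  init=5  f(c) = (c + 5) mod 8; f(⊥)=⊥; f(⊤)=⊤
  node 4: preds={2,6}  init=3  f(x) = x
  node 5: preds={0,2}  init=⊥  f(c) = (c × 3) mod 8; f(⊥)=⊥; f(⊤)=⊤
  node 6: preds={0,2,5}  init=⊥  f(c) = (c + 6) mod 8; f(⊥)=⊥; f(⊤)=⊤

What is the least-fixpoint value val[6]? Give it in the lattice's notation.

⊤

Trace (21 dequeues):
  [1] u=0 | in ⊥ | out ⊥ | ==
  [2] u=1 | in 5 | out 2 | prev ⊥ | push {0}
  [3] u=2 | in ⊥ | out ⊥ | ==
  [4] u=3 | in ⊥ | out 5 | ==
  [5] u=4 | in ⊥ | out 3 | ==
  [6] u=5 | in ⊥ | out ⊥ | ==
  [7] u=6 | in ⊥ | out ⊥ | ==
  [8] u=0 | in 2 | out 2 | prev ⊥ | push {2,3,5,6}
  [9] u=2 | in 2 | out 4 | prev ⊥ | push {0,4}
  [10] u=3 | in 2 | out ⊤ | prev 5 | push {1}
  [11] u=5 | in ⊤ | out ⊤ | prev ⊥ | push {}
  [12] u=6 | in ⊤ | out ⊤ | prev ⊥ | push {3}
  [13] u=0 | in ⊤ | out ⊤ | prev 2 | push {2,5,6}
  [14] u=4 | in ⊤ | out ⊤ | prev 3 | push {}
  [15] u=1 | in ⊤ | out ⊤ | prev 2 | push {0}
  [16] u=3 | in ⊤ | out ⊤ | ==
  [17] u=2 | in ⊤ | out ⊤ | prev 4 | push {4}
  [18] u=5 | in ⊤ | out ⊤ | ==
  [19] u=6 | in ⊤ | out ⊤ | ==
  [20] u=0 | in ⊤ | out ⊤ | ==
  [21] u=4 | in ⊤ | out ⊤ | ==

Converged values:
  [0] ⊤
  [1] ⊤
  [2] ⊤
  [3] ⊤
  [4] ⊤
  [5] ⊤
  [6] ⊤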